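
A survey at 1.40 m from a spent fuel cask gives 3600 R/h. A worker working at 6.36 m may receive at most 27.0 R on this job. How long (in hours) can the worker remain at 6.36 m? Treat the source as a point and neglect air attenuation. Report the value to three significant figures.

Applying the 1/r² law, rate at 6.36 m:
3600 × (1.40/6.36)² = 3600 × 0.04846 = 174.5 R/h.
Stay time = 27.0 R ÷ 174.5 R/h = 0.1547 h.

0.155 h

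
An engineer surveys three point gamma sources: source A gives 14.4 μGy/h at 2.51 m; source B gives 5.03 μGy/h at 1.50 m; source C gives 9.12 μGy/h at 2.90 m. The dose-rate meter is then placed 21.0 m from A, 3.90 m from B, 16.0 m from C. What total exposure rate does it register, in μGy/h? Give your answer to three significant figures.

Each source contributes Iᵢ·(dᵢ/rᵢ)²; contributions add.
A: 14.4 × (2.51/21.0)² = 0.2057 μGy/h
B: 5.03 × (1.50/3.90)² = 0.7441 μGy/h
C: 9.12 × (2.90/16.0)² = 0.2996 μGy/h
Total = 0.2057 + 0.7441 + 0.2996 = 1.249 μGy/h.

1.25 μGy/h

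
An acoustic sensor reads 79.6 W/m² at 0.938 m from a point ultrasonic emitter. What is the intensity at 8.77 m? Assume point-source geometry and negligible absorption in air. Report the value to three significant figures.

Since intensity falls as 1/r², the rate at 8.77 m is
79.6 × (0.938/8.77)² = 79.6 × 0.01144 = 0.9106 W/m².

0.911 W/m²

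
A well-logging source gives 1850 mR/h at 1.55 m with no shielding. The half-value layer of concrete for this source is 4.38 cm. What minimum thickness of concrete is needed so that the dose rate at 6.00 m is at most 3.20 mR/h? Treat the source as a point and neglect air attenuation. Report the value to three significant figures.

At 6.00 m, distance alone gives 1850 × (1.55/6.00)² = 1850 × 0.06674 = 123.5 mR/h.
Further attenuation needed: 123.5/3.20 = 38.59.
n = log₂(38.59) = 5.270 half-value layers.
Thickness = 5.270 × 4.38 cm = 23.08 cm.

23.1 cm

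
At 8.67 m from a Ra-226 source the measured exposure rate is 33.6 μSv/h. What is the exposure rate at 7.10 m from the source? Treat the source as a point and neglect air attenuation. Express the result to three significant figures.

50.1 μSv/h

Intensity scales as (d₁/d₂)², so scaling from 8.67 m to 7.10 m:
(8.67/7.10)² = 1.491, so 33.6 × 1.491 = 50.10 μSv/h.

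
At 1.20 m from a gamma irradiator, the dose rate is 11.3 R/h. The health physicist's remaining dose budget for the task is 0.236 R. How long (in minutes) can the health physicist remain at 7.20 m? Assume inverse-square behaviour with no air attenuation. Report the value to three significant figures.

Intensity scales as (d₁/d₂)², so rate at 7.20 m:
(1.20/7.20)² = 0.02778, so 11.3 × 0.02778 = 0.3139 R/h.
Stay time = 0.236 R ÷ 0.3139 R/h = 0.7518 h = 45.11 min.

45.1 min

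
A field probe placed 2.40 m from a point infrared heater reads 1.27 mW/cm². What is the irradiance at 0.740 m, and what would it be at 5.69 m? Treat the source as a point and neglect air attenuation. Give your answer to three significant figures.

13.4 mW/cm²; 0.226 mW/cm²

Since intensity falls as 1/r²,
At 0.740 m: (2.40/0.740)² = 10.52, so 1.27 × 10.52 = 13.36 mW/cm²
At 5.69 m: (0.740/5.69)² = 0.01691, so 13.36 × 0.01691 = 0.2259 mW/cm².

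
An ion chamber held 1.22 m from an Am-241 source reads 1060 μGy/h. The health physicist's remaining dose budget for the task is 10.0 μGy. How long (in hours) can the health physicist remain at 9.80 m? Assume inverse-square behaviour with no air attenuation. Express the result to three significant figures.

0.609 h

Intensity scales as (d₁/d₂)², so rate at 9.80 m:
1060 × (1.22/9.80)² = 1060 × 0.01550 = 16.43 μGy/h.
Stay time = 10.0 μGy ÷ 16.43 μGy/h = 0.6086 h.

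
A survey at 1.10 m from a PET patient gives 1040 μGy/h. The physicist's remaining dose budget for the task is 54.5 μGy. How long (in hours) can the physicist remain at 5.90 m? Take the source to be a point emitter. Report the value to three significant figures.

1.51 h

Applying the 1/r² law, rate at 5.90 m:
(1.10/5.90)² = 0.03476, so 1040 × 0.03476 = 36.15 μGy/h.
Stay time = 54.5 μGy ÷ 36.15 μGy/h = 1.508 h.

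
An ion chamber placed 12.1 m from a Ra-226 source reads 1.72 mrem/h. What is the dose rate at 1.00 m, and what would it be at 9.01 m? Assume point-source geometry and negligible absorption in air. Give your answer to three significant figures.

252 mrem/h; 3.10 mrem/h

Since intensity falls as 1/r²,
At 1.00 m: (12.1/1.00)² = 146.4, so 1.72 × 146.4 = 251.8 mrem/h
At 9.01 m: 251.8 × (1.00/9.01)² = 251.8 × 0.01232 = 3.102 mrem/h.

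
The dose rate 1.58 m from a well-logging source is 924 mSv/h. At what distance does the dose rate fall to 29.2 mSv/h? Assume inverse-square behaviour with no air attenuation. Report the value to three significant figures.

Intensity scales as (d₁/d₂)², so d₂ = d₁·√(I₁/I₂).
I₁/I₂ = 924/29.2 = 31.64, so d₂ = 1.58 × √31.64 = 8.887 m.

8.89 m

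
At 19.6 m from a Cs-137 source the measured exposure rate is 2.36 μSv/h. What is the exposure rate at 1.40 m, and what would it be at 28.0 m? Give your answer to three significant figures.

463 μSv/h; 1.16 μSv/h

Intensity scales as (d₁/d₂)², so
At 1.40 m: (19.6/1.40)² = 196.0, so 2.36 × 196.0 = 462.6 μSv/h
At 28.0 m: (1.40/28.0)² = 0.002500, so 462.6 × 0.002500 = 1.157 μSv/h.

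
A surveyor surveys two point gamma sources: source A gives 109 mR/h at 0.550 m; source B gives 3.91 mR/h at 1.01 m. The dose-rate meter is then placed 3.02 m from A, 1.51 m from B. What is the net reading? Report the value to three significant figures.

By superposition, sum each source's inverse-square contribution:
A: 109 × (0.550/3.02)² = 3.615 mR/h
B: 3.91 × (1.01/1.51)² = 1.749 mR/h
Total = 3.615 + 1.749 = 5.364 mR/h.

5.36 mR/h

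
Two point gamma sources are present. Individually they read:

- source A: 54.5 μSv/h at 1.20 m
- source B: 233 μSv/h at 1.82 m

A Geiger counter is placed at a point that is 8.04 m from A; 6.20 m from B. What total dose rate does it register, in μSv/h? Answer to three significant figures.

By superposition, sum each source's inverse-square contribution:
A: 54.5 × (1.20/8.04)² = 1.214 μSv/h
B: 233 × (1.82/6.20)² = 20.08 μSv/h
Total = 1.214 + 20.08 = 21.29 μSv/h.

21.3 μSv/h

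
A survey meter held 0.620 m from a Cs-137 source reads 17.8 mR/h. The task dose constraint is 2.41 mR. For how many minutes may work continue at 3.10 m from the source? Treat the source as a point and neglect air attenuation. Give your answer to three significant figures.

Applying the 1/r² law, rate at 3.10 m:
(0.620/3.10)² = 0.04000, so 17.8 × 0.04000 = 0.7120 mR/h.
Stay time = 2.41 mR ÷ 0.7120 mR/h = 3.385 h = 203.1 min.

203 min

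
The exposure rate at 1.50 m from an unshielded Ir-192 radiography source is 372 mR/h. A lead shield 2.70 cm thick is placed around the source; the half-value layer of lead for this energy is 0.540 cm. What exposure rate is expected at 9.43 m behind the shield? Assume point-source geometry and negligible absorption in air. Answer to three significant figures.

Distance alone: 372 × (1.50/9.43)² = 372 × 0.02530 = 9.412 mR/h.
Shield: 2.70/0.540 = 5.000 half-value layers → attenuation 2^(−5.000) = 0.03125.
Combined: 9.412 × 0.03125 = 0.2941 mR/h.

0.294 mR/h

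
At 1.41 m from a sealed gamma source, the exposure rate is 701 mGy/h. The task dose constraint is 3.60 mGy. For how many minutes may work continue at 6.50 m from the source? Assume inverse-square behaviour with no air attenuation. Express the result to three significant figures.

6.55 min

By the inverse-square law, rate at 6.50 m:
(1.41/6.50)² = 0.04706, so 701 × 0.04706 = 32.99 mGy/h.
Stay time = 3.60 mGy ÷ 32.99 mGy/h = 0.1091 h = 6.546 min.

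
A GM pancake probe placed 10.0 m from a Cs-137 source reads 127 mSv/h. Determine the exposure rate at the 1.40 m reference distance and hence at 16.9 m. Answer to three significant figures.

By the inverse-square law,
At 1.40 m: (10.0/1.40)² = 51.02, so 127 × 51.02 = 6480 mSv/h
At 16.9 m: 6480 × (1.40/16.9)² = 6480 × 0.006863 = 44.47 mSv/h.

6480 mSv/h; 44.5 mSv/h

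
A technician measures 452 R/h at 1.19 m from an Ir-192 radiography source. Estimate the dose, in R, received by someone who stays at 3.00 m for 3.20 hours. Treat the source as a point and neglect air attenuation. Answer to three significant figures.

228 R

Since intensity falls as 1/r², rate at 3.00 m:
452 × (1.19/3.00)² = 452 × 0.1573 = 71.10 R/h.
Dose = rate × time = 71.10 R/h × 3.200 h = 227.5 R.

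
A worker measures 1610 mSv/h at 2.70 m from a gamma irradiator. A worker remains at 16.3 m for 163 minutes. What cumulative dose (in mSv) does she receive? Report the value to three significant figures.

120 mSv

By the inverse-square law, rate at 16.3 m:
1610 × (2.70/16.3)² = 1610 × 0.02744 = 44.18 mSv/h.
Dose = rate × time = 44.18 mSv/h × 2.717 h = 120.0 mSv.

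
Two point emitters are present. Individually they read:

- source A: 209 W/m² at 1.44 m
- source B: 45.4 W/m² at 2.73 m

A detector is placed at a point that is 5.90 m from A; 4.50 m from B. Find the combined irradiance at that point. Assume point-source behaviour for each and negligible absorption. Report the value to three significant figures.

Each source contributes Iᵢ·(dᵢ/rᵢ)²; contributions add.
A: 209 × (1.44/5.90)² = 12.45 W/m²
B: 45.4 × (2.73/4.50)² = 16.71 W/m²
Total = 12.45 + 16.71 = 29.16 W/m².

29.2 W/m²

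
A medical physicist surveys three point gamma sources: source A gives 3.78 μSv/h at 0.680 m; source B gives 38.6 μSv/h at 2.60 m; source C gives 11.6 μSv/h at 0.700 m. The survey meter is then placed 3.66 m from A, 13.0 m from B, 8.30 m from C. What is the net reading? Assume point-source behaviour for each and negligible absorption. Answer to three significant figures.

By superposition, sum each source's inverse-square contribution:
A: 3.78 × (0.680/3.66)² = 0.1305 μSv/h
B: 38.6 × (2.60/13.0)² = 1.544 μSv/h
C: 11.6 × (0.700/8.30)² = 0.08251 μSv/h
Total = 0.1305 + 1.544 + 0.08251 = 1.757 μSv/h.

1.76 μSv/h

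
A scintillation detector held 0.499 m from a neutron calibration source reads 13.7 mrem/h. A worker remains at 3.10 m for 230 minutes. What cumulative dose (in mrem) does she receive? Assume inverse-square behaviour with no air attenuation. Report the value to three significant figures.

1.36 mrem

Intensity scales as (d₁/d₂)², so rate at 3.10 m:
(0.499/3.10)² = 0.02591, so 13.7 × 0.02591 = 0.3550 mrem/h.
Dose = rate × time = 0.3550 mrem/h × 3.833 h = 1.361 mrem.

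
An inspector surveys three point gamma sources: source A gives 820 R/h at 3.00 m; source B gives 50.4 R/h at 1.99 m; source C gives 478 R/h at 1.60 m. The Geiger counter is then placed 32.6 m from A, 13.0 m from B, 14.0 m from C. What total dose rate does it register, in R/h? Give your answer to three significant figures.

14.4 R/h

By superposition, sum each source's inverse-square contribution:
A: 820 × (3.00/32.6)² = 6.944 R/h
B: 50.4 × (1.99/13.0)² = 1.181 R/h
C: 478 × (1.60/14.0)² = 6.243 R/h
Total = 6.944 + 1.181 + 6.243 = 14.37 R/h.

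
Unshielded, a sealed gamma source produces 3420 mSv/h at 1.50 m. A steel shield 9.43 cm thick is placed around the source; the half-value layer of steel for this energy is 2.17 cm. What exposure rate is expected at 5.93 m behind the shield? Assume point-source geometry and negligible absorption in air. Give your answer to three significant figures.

Distance alone: (1.50/5.93)² = 0.06398, so 3420 × 0.06398 = 218.8 mSv/h.
Shield: 9.43/2.17 = 4.346 half-value layers → attenuation 2^(−4.346) = 0.04917.
Combined: 218.8 × 0.04917 = 10.76 mSv/h.

10.8 mSv/h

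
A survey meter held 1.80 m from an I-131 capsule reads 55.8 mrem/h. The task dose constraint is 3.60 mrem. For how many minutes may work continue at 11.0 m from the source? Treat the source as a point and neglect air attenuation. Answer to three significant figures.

Intensity scales as (d₁/d₂)², so rate at 11.0 m:
55.8 × (1.80/11.0)² = 55.8 × 0.02678 = 1.494 mrem/h.
Stay time = 3.60 mrem ÷ 1.494 mrem/h = 2.410 h = 144.6 min.

145 min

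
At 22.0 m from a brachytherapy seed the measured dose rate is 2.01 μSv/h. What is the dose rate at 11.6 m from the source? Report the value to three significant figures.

7.23 μSv/h

Applying the 1/r² law, scaling from 22.0 m to 11.6 m:
(22.0/11.6)² = 3.597, so 2.01 × 3.597 = 7.230 μSv/h.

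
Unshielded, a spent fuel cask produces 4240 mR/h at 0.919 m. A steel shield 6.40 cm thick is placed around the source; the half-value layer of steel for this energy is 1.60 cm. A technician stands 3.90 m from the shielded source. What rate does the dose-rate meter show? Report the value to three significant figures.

14.7 mR/h

Distance alone: 4240 × (0.919/3.90)² = 4240 × 0.05553 = 235.4 mR/h.
Shield: 6.40/1.60 = 4.000 half-value layers → attenuation 2^(−4.000) = 0.06250.
Combined: 235.4 × 0.06250 = 14.71 mR/h.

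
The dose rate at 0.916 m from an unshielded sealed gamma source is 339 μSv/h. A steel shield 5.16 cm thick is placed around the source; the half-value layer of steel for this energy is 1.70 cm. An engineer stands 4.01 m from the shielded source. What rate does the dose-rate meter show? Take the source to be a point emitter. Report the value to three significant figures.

2.16 μSv/h

Distance alone: (0.916/4.01)² = 0.05218, so 339 × 0.05218 = 17.69 μSv/h.
Shield: 5.16/1.70 = 3.035 half-value layers → attenuation 2^(−3.035) = 0.1220.
Combined: 17.69 × 0.1220 = 2.158 μSv/h.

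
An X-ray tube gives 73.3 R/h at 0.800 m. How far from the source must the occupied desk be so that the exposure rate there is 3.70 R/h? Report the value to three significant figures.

Since intensity falls as 1/r², d₂ = d₁·√(I₁/I₂).
I₁/I₂ = 73.3/3.70 = 19.81, so d₂ = 0.800 × √19.81 = 3.561 m.

3.56 m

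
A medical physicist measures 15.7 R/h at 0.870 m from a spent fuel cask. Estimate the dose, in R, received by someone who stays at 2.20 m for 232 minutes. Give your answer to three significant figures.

Using I₁d₁² = I₂d₂², rate at 2.20 m:
15.7 × (0.870/2.20)² = 15.7 × 0.1564 = 2.455 R/h.
Dose = rate × time = 2.455 R/h × 3.867 h = 9.493 R.

9.49 R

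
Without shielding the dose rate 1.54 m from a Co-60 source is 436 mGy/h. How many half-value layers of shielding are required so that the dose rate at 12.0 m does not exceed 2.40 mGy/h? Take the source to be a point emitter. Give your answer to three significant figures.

1.58 half-value layers

At 12.0 m, distance alone gives (1.54/12.0)² = 0.01647, so 436 × 0.01647 = 7.181 mGy/h.
Further attenuation needed: 7.181/2.40 = 2.992.
n = log₂(2.992) = 1.581 half-value layers.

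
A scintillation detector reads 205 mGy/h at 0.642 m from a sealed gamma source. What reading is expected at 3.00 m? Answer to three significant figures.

9.39 mGy/h

By the inverse-square law, the rate at 3.00 m is
(0.642/3.00)² = 0.04580, so 205 × 0.04580 = 9.389 mGy/h.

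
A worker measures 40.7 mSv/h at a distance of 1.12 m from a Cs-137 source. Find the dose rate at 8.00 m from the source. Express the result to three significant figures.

Using I₁d₁² = I₂d₂², the rate at 8.00 m is
40.7 × (1.12/8.00)² = 40.7 × 0.01960 = 0.7977 mSv/h.

0.798 mSv/h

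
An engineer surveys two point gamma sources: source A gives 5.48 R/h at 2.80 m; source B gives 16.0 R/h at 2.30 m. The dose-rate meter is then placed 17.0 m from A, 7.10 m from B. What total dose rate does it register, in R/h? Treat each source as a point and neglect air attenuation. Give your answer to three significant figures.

Each source contributes Iᵢ·(dᵢ/rᵢ)²; contributions add.
A: 5.48 × (2.80/17.0)² = 0.1487 R/h
B: 16.0 × (2.30/7.10)² = 1.679 R/h
Total = 0.1487 + 1.679 = 1.828 R/h.

1.83 R/h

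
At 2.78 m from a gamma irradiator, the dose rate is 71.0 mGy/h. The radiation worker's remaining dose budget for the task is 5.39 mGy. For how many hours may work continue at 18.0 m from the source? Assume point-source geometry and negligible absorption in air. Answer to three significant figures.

3.18 h

Using I₁d₁² = I₂d₂², rate at 18.0 m:
71.0 × (2.78/18.0)² = 71.0 × 0.02385 = 1.693 mGy/h.
Stay time = 5.39 mGy ÷ 1.693 mGy/h = 3.184 h.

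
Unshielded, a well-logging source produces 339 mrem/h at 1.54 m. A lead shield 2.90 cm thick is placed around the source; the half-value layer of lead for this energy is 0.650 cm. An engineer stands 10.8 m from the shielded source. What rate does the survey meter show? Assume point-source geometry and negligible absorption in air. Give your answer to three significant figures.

0.313 mrem/h

Distance alone: 339 × (1.54/10.8)² = 339 × 0.02033 = 6.892 mrem/h.
Shield: 2.90/0.650 = 4.462 half-value layers → attenuation 2^(−4.462) = 0.04537.
Combined: 6.892 × 0.04537 = 0.3127 mrem/h.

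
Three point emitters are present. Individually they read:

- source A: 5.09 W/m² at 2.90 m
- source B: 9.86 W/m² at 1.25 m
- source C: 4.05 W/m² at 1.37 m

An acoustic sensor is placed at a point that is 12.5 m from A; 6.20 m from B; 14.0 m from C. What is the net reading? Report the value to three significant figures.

Each source contributes Iᵢ·(dᵢ/rᵢ)²; contributions add.
A: 5.09 × (2.90/12.5)² = 0.2740 W/m²
B: 9.86 × (1.25/6.20)² = 0.4008 W/m²
C: 4.05 × (1.37/14.0)² = 0.03878 W/m²
Total = 0.2740 + 0.4008 + 0.03878 = 0.7136 W/m².

0.714 W/m²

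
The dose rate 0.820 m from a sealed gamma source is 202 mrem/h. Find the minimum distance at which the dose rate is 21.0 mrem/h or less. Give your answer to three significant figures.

Intensity scales as (d₁/d₂)², so d₂ = d₁·√(I₁/I₂).
I₁/I₂ = 202/21.0 = 9.619, so d₂ = 0.820 × √9.619 = 2.543 m.

2.54 m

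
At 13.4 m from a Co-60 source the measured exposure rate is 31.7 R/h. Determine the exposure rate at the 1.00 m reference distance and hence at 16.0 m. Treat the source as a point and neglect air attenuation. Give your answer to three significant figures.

5690 R/h; 22.2 R/h

By the inverse-square law,
At 1.00 m: (13.4/1.00)² = 179.6, so 31.7 × 179.6 = 5693 R/h
At 16.0 m: 5693 × (1.00/16.0)² = 5693 × 0.003906 = 22.24 R/h.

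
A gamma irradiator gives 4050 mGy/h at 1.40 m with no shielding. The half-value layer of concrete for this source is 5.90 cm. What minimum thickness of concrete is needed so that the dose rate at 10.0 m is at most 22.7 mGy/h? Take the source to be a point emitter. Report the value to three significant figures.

At 10.0 m, distance alone gives (1.40/10.0)² = 0.01960, so 4050 × 0.01960 = 79.38 mGy/h.
Further attenuation needed: 79.38/22.7 = 3.497.
n = log₂(3.497) = 1.806 half-value layers.
Thickness = 1.806 × 5.90 cm = 10.66 cm.

10.7 cm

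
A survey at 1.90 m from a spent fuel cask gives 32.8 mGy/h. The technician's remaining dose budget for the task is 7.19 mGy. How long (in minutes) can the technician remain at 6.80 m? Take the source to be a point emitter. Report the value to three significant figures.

Since intensity falls as 1/r², rate at 6.80 m:
32.8 × (1.90/6.80)² = 32.8 × 0.07807 = 2.561 mGy/h.
Stay time = 7.19 mGy ÷ 2.561 mGy/h = 2.807 h = 168.4 min.

168 min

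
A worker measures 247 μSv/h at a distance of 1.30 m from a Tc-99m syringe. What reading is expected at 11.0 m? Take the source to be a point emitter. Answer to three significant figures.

3.45 μSv/h

By the inverse-square law, the rate at 11.0 m is
(1.30/11.0)² = 0.01397, so 247 × 0.01397 = 3.451 μSv/h.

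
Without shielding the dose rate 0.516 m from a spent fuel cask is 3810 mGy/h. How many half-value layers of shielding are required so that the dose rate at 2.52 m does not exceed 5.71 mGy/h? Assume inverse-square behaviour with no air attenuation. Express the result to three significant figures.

4.81 half-value layers

At 2.52 m, distance alone gives (0.516/2.52)² = 0.04193, so 3810 × 0.04193 = 159.8 mGy/h.
Further attenuation needed: 159.8/5.71 = 27.99.
n = log₂(27.99) = 4.807 half-value layers.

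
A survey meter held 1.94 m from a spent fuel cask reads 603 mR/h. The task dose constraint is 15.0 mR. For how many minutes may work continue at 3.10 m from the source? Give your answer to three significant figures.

Since intensity falls as 1/r², rate at 3.10 m:
603 × (1.94/3.10)² = 603 × 0.3916 = 236.1 mR/h.
Stay time = 15.0 mR ÷ 236.1 mR/h = 0.06353 h = 3.812 min.

3.81 min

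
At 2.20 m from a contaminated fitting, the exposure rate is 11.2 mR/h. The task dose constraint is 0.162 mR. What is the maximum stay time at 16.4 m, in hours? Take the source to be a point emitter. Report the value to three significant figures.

By the inverse-square law, rate at 16.4 m:
(2.20/16.4)² = 0.01800, so 11.2 × 0.01800 = 0.2016 mR/h.
Stay time = 0.162 mR ÷ 0.2016 mR/h = 0.8036 h.

0.804 h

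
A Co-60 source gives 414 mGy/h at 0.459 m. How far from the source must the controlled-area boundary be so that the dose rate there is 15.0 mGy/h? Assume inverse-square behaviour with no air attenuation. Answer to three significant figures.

Using I₁d₁² = I₂d₂², d₂ = d₁·√(I₁/I₂).
I₁/I₂ = 414/15.0 = 27.60, so d₂ = 0.459 × √27.60 = 2.411 m.

2.41 m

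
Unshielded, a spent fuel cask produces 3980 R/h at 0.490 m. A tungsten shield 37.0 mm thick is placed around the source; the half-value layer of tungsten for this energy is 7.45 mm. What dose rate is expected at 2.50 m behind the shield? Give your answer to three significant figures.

4.89 R/h

Distance alone: 3980 × (0.490/2.50)² = 3980 × 0.03842 = 152.9 R/h.
Shield: 37.0/7.45 = 4.966 half-value layers → attenuation 2^(−4.966) = 0.03200.
Combined: 152.9 × 0.03200 = 4.893 R/h.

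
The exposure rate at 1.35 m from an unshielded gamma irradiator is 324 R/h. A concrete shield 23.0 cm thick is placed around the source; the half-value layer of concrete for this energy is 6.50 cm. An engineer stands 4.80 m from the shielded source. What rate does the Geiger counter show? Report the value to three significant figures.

2.21 R/h

Distance alone: 324 × (1.35/4.80)² = 324 × 0.07910 = 25.63 R/h.
Shield: 23.0/6.50 = 3.538 half-value layers → attenuation 2^(−3.538) = 0.08609.
Combined: 25.63 × 0.08609 = 2.206 R/h.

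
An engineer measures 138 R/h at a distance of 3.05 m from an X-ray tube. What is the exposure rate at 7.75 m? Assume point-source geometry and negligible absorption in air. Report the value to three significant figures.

Since intensity falls as 1/r², the rate at 7.75 m is
138 × (3.05/7.75)² = 138 × 0.1549 = 21.38 R/h.

21.4 R/h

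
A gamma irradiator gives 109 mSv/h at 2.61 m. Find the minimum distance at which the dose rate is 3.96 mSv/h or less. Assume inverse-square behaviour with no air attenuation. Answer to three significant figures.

Using I₁d₁² = I₂d₂², d₂ = d₁·√(I₁/I₂).
I₁/I₂ = 109/3.96 = 27.53, so d₂ = 2.61 × √27.53 = 13.69 m.

13.7 m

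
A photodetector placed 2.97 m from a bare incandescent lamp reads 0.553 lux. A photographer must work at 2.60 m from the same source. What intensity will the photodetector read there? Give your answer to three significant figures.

0.722 lux

By the inverse-square law, scaling from 2.97 m to 2.60 m:
(2.97/2.60)² = 1.305, so 0.553 × 1.305 = 0.7217 lux.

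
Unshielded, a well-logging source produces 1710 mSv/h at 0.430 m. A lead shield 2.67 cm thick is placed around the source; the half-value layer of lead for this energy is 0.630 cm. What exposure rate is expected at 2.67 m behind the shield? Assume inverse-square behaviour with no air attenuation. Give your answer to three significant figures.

Distance alone: 1710 × (0.430/2.67)² = 1710 × 0.02594 = 44.36 mSv/h.
Shield: 2.67/0.630 = 4.238 half-value layers → attenuation 2^(−4.238) = 0.05299.
Combined: 44.36 × 0.05299 = 2.351 mSv/h.

2.35 mSv/h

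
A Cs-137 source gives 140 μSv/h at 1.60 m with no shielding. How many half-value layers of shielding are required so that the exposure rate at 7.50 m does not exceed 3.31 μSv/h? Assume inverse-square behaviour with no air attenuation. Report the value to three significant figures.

At 7.50 m, distance alone gives (1.60/7.50)² = 0.04551, so 140 × 0.04551 = 6.371 μSv/h.
Further attenuation needed: 6.371/3.31 = 1.925.
n = log₂(1.925) = 0.9449 half-value layers.

0.945 half-value layers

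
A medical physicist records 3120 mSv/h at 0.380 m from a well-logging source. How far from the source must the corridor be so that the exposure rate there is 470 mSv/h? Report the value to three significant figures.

0.979 m

By the inverse-square law, d₂ = d₁·√(I₁/I₂).
I₁/I₂ = 3120/470 = 6.638, so d₂ = 0.380 × √6.638 = 0.9790 m.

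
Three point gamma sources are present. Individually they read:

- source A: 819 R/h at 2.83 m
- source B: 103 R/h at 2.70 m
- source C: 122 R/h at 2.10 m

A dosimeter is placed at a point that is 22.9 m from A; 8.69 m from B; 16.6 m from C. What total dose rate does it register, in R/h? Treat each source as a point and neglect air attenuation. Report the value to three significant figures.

Each source contributes Iᵢ·(dᵢ/rᵢ)²; contributions add.
A: 819 × (2.83/22.9)² = 12.51 R/h
B: 103 × (2.70/8.69)² = 9.943 R/h
C: 122 × (2.10/16.6)² = 1.952 R/h
Total = 12.51 + 9.943 + 1.952 = 24.41 R/h.

24.4 R/h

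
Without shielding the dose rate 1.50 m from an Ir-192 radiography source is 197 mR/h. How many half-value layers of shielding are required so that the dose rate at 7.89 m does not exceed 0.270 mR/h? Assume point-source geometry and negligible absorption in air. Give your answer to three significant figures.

4.72 half-value layers

At 7.89 m, distance alone gives 197 × (1.50/7.89)² = 197 × 0.03614 = 7.120 mR/h.
Further attenuation needed: 7.120/0.270 = 26.37.
n = log₂(26.37) = 4.721 half-value layers.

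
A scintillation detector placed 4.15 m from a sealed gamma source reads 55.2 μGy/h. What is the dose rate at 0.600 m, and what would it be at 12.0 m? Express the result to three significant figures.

2640 μGy/h; 6.60 μGy/h

Intensity scales as (d₁/d₂)², so
At 0.600 m: (4.15/0.600)² = 47.84, so 55.2 × 47.84 = 2641 μGy/h
At 12.0 m: (0.600/12.0)² = 0.002500, so 2641 × 0.002500 = 6.603 μGy/h.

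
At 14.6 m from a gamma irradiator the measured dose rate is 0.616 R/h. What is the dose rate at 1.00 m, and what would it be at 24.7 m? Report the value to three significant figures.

Since intensity falls as 1/r²,
At 1.00 m: (14.6/1.00)² = 213.2, so 0.616 × 213.2 = 131.3 R/h
At 24.7 m: (1.00/24.7)² = 0.001639, so 131.3 × 0.001639 = 0.2152 R/h.

131 R/h; 0.215 R/h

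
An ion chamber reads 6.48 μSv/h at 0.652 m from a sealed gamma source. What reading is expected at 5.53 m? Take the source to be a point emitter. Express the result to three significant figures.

0.0901 μSv/h

Since intensity falls as 1/r², the rate at 5.53 m is
6.48 × (0.652/5.53)² = 6.48 × 0.01390 = 0.09007 μSv/h.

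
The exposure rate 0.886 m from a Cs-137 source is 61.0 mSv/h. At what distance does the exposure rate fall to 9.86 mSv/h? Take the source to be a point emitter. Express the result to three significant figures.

2.20 m

By the inverse-square law, d₂ = d₁·√(I₁/I₂).
I₁/I₂ = 61.0/9.86 = 6.187, so d₂ = 0.886 × √6.187 = 2.204 m.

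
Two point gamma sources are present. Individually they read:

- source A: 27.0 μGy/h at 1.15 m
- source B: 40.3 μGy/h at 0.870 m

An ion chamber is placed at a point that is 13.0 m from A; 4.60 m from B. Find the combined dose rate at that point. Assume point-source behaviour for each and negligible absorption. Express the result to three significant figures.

1.65 μGy/h

By superposition, sum each source's inverse-square contribution:
A: 27.0 × (1.15/13.0)² = 0.2113 μGy/h
B: 40.3 × (0.870/4.60)² = 1.442 μGy/h
Total = 0.2113 + 1.442 = 1.653 μGy/h.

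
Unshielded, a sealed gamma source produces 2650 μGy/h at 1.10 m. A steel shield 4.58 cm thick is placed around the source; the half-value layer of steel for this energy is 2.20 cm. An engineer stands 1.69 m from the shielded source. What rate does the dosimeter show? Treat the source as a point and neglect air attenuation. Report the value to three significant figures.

265 μGy/h

Distance alone: (1.10/1.69)² = 0.4237, so 2650 × 0.4237 = 1123 μGy/h.
Shield: 4.58/2.20 = 2.082 half-value layers → attenuation 2^(−2.082) = 0.2362.
Combined: 1123 × 0.2362 = 265.3 μGy/h.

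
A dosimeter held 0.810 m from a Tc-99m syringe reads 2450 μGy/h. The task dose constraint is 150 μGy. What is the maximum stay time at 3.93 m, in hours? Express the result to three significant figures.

1.44 h

Using I₁d₁² = I₂d₂², rate at 3.93 m:
2450 × (0.810/3.93)² = 2450 × 0.04248 = 104.1 μGy/h.
Stay time = 150 μGy ÷ 104.1 μGy/h = 1.441 h.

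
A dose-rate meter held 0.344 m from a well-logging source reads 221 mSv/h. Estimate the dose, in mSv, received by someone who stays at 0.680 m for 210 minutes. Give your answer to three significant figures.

198 mSv

Since intensity falls as 1/r², rate at 0.680 m:
(0.344/0.680)² = 0.2559, so 221 × 0.2559 = 56.55 mSv/h.
Dose = rate × time = 56.55 mSv/h × 3.500 h = 197.9 mSv.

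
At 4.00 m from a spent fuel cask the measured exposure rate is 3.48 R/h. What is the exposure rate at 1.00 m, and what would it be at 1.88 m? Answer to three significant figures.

55.7 R/h; 15.8 R/h

Since intensity falls as 1/r²,
At 1.00 m: 3.48 × (4.00/1.00)² = 3.48 × 16.00 = 55.68 R/h
At 1.88 m: (1.00/1.88)² = 0.2829, so 55.68 × 0.2829 = 15.75 R/h.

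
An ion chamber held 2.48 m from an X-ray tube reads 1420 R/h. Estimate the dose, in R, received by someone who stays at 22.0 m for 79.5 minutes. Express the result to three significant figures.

23.9 R

Since intensity falls as 1/r², rate at 22.0 m:
(2.48/22.0)² = 0.01271, so 1420 × 0.01271 = 18.05 R/h.
Dose = rate × time = 18.05 R/h × 1.325 h = 23.92 R.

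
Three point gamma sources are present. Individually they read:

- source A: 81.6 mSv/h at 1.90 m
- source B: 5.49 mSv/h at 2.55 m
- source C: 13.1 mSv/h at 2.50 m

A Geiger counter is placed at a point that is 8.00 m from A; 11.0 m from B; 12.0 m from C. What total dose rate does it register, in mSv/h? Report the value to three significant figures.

By superposition, sum each source's inverse-square contribution:
A: 81.6 × (1.90/8.00)² = 4.603 mSv/h
B: 5.49 × (2.55/11.0)² = 0.2950 mSv/h
C: 13.1 × (2.50/12.0)² = 0.5686 mSv/h
Total = 4.603 + 0.2950 + 0.5686 = 5.467 mSv/h.

5.47 mSv/h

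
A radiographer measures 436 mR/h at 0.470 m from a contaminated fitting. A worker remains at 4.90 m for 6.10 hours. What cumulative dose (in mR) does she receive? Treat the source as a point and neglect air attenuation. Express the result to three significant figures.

24.5 mR

Applying the 1/r² law, rate at 4.90 m:
436 × (0.470/4.90)² = 436 × 0.009200 = 4.011 mR/h.
Dose = rate × time = 4.011 mR/h × 6.100 h = 24.47 mR.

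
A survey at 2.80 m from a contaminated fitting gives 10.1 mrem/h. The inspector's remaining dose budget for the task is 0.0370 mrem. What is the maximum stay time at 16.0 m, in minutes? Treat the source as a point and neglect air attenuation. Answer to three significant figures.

By the inverse-square law, rate at 16.0 m:
10.1 × (2.80/16.0)² = 10.1 × 0.03062 = 0.3093 mrem/h.
Stay time = 0.0370 mrem ÷ 0.3093 mrem/h = 0.1196 h = 7.176 min.

7.18 min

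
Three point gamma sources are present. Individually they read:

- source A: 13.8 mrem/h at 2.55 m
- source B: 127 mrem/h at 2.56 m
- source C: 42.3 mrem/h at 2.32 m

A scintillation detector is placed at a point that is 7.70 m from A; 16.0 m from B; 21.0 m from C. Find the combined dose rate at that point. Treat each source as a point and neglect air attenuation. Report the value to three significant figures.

Each source contributes Iᵢ·(dᵢ/rᵢ)²; contributions add.
A: 13.8 × (2.55/7.70)² = 1.513 mrem/h
B: 127 × (2.56/16.0)² = 3.251 mrem/h
C: 42.3 × (2.32/21.0)² = 0.5163 mrem/h
Total = 1.513 + 3.251 + 0.5163 = 5.280 mrem/h.

5.28 mrem/h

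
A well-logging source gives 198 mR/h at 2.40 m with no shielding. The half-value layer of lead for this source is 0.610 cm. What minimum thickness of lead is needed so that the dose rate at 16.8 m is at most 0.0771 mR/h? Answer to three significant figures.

3.48 cm

At 16.8 m, distance alone gives 198 × (2.40/16.8)² = 198 × 0.02041 = 4.041 mR/h.
Further attenuation needed: 4.041/0.0771 = 52.41.
n = log₂(52.41) = 5.712 half-value layers.
Thickness = 5.712 × 0.610 cm = 3.484 cm.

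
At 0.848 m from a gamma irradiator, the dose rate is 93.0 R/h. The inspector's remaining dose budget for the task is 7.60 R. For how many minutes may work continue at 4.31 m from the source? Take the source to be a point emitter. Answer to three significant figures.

By the inverse-square law, rate at 4.31 m:
93.0 × (0.848/4.31)² = 93.0 × 0.03871 = 3.600 R/h.
Stay time = 7.60 R ÷ 3.600 R/h = 2.111 h = 126.7 min.

127 min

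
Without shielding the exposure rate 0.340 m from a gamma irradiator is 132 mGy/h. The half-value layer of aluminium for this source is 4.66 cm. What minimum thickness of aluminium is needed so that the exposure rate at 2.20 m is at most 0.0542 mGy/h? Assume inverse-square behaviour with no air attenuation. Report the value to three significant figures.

27.3 cm

At 2.20 m, distance alone gives 132 × (0.340/2.20)² = 132 × 0.02388 = 3.152 mGy/h.
Further attenuation needed: 3.152/0.0542 = 58.15.
n = log₂(58.15) = 5.862 half-value layers.
Thickness = 5.862 × 4.66 cm = 27.32 cm.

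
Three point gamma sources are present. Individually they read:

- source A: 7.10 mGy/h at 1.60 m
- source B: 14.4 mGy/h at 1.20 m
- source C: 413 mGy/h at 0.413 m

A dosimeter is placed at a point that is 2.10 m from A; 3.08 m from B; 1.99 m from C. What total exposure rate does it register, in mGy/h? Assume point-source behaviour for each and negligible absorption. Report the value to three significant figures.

24.1 mGy/h

Each source contributes Iᵢ·(dᵢ/rᵢ)²; contributions add.
A: 7.10 × (1.60/2.10)² = 4.122 mGy/h
B: 14.4 × (1.20/3.08)² = 2.186 mGy/h
C: 413 × (0.413/1.99)² = 17.79 mGy/h
Total = 4.122 + 2.186 + 17.79 = 24.10 mGy/h.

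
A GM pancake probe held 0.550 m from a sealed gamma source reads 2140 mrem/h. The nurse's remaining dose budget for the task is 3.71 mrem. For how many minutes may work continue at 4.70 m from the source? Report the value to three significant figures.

By the inverse-square law, rate at 4.70 m:
(0.550/4.70)² = 0.01369, so 2140 × 0.01369 = 29.30 mrem/h.
Stay time = 3.71 mrem ÷ 29.30 mrem/h = 0.1266 h = 7.596 min.

7.60 min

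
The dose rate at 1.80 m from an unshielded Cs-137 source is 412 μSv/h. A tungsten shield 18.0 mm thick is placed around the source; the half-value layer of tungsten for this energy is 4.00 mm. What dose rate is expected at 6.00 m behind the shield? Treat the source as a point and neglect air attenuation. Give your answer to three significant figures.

Distance alone: 412 × (1.80/6.00)² = 412 × 0.09000 = 37.08 μSv/h.
Shield: 18.0/4.00 = 4.500 half-value layers → attenuation 2^(−4.500) = 0.04419.
Combined: 37.08 × 0.04419 = 1.639 μSv/h.

1.64 μSv/h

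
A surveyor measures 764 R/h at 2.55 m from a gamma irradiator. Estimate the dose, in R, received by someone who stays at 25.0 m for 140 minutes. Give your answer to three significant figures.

By the inverse-square law, rate at 25.0 m:
(2.55/25.0)² = 0.01040, so 764 × 0.01040 = 7.946 R/h.
Dose = rate × time = 7.946 R/h × 2.333 h = 18.54 R.

18.5 R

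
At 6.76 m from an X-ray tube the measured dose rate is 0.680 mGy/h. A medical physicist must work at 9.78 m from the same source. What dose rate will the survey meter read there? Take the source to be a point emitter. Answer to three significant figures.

Since intensity falls as 1/r², scaling from 6.76 m to 9.78 m:
(6.76/9.78)² = 0.4778, so 0.680 × 0.4778 = 0.3249 mGy/h.

0.325 mGy/h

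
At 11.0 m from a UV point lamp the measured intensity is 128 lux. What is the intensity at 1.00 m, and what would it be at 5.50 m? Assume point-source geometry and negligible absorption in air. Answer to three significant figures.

15500 lux; 512 lux

Intensity scales as (d₁/d₂)², so
At 1.00 m: (11.0/1.00)² = 121.0, so 128 × 121.0 = 15490 lux
At 5.50 m: (1.00/5.50)² = 0.03306, so 15490 × 0.03306 = 512.1 lux.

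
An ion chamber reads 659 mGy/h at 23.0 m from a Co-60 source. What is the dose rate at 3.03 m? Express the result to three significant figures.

Using I₁d₁² = I₂d₂², the rate at 3.03 m is
659 × (23.0/3.03)² = 659 × 57.62 = 37970 mGy/h.

38000 mGy/h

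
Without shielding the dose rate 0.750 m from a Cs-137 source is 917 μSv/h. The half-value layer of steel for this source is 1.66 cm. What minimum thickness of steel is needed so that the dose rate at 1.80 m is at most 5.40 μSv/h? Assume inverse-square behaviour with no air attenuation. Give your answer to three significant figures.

8.10 cm

At 1.80 m, distance alone gives 917 × (0.750/1.80)² = 917 × 0.1736 = 159.2 μSv/h.
Further attenuation needed: 159.2/5.40 = 29.48.
n = log₂(29.48) = 4.882 half-value layers.
Thickness = 4.882 × 1.66 cm = 8.104 cm.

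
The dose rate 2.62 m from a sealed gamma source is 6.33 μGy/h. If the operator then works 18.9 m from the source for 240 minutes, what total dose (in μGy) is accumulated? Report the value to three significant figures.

0.487 μGy

By the inverse-square law, rate at 18.9 m:
(2.62/18.9)² = 0.01922, so 6.33 × 0.01922 = 0.1217 μGy/h.
Dose = rate × time = 0.1217 μGy/h × 4.000 h = 0.4868 μGy.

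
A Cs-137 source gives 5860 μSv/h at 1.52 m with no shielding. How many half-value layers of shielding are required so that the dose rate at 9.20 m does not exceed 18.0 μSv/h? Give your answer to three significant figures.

3.15 half-value layers

At 9.20 m, distance alone gives (1.52/9.20)² = 0.02730, so 5860 × 0.02730 = 160.0 μSv/h.
Further attenuation needed: 160.0/18.0 = 8.889.
n = log₂(8.889) = 3.152 half-value layers.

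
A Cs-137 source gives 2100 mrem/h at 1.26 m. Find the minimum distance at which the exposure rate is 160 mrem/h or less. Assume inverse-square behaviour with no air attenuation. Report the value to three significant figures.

By the inverse-square law, d₂ = d₁·√(I₁/I₂).
I₁/I₂ = 2100/160 = 13.12, so d₂ = 1.26 × √13.12 = 4.564 m.

4.56 m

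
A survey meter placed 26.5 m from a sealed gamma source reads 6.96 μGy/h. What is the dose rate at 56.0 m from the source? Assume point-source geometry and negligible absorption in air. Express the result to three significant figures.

1.56 μGy/h

Applying the 1/r² law, scaling from 26.5 m to 56.0 m:
6.96 × (26.5/56.0)² = 6.96 × 0.2239 = 1.558 μGy/h.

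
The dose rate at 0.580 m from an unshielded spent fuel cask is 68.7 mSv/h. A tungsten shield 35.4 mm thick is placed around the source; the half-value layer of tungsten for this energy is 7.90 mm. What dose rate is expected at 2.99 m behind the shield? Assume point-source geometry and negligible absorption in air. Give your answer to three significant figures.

Distance alone: (0.580/2.99)² = 0.03763, so 68.7 × 0.03763 = 2.585 mSv/h.
Shield: 35.4/7.90 = 4.481 half-value layers → attenuation 2^(−4.481) = 0.04478.
Combined: 2.585 × 0.04478 = 0.1158 mSv/h.

0.116 mSv/h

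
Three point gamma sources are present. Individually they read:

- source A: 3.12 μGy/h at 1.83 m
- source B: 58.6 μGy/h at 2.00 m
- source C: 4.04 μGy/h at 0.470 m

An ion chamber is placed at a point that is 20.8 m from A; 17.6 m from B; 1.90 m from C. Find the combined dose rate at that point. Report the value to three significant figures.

1.03 μGy/h

Each source contributes Iᵢ·(dᵢ/rᵢ)²; contributions add.
A: 3.12 × (1.83/20.8)² = 0.02415 μGy/h
B: 58.6 × (2.00/17.6)² = 0.7567 μGy/h
C: 4.04 × (0.470/1.90)² = 0.2472 μGy/h
Total = 0.02415 + 0.7567 + 0.2472 = 1.028 μGy/h.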